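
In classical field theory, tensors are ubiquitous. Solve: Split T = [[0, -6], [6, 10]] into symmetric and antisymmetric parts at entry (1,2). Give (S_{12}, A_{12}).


T_{12} = -6
T_{21} = 6
S_{12} = (-6 + 6)/2 = 0/2 = 0
A_{12} = (-6 - 6)/2 = -12/2 = -6
Check: S + A = 0 + -6 = -6 = T_{12}.

(0, -6)


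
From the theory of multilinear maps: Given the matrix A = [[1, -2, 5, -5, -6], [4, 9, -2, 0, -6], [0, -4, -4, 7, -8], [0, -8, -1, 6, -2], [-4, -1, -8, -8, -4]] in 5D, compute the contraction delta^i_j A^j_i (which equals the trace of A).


The contraction (trace) of a rank-2 tensor is the sum of its diagonal elements.
Diagonal entries: A[1,1] = 1, A[2,2] = 9, A[3,3] = -4, A[4,4] = 6, A[5,5] = -4
Tr(A) = 1 + 9 + -4 + 6 + -4 = 8

8


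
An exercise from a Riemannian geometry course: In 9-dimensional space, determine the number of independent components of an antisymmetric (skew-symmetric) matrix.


An antisymmetric rank-2 tensor satisfies A_{ij} = -A_{ji}, so diagonal entries are zero.
The independent components are the upper-triangular entries: C(n, 2) = n(n-1)/2.
n = 9
C(9, 2) = 9 * 8 / 2 = 72 / 2 = 36

36


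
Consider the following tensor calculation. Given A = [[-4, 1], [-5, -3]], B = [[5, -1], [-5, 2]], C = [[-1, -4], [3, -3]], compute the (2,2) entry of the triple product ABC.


(ABC)_{22} = sum_m (AB)_{2m} C_{m2}. First compute row 2 of AB.
(AB)_{21} = -5*5 + -3*-5 = -10
(AB)_{22} = -5*-1 + -3*2 = -1
Now contract with column 2 of C:
(AB)_{21} * C_{12} = -10 * -4 = 40
(AB)_{22} * C_{22} = -1 * -3 = 3
(ABC)_{22} = 40 + 3 = 43

43


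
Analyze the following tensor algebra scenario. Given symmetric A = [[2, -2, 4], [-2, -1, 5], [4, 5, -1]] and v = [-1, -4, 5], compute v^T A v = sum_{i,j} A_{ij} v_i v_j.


First compute Av:
(Av)_1 = 2*-1 + -2*-4 + 4*5 = 26
(Av)_2 = -2*-1 + -1*-4 + 5*5 = 31
(Av)_3 = 4*-1 + 5*-4 + -1*5 = -29
Av = [26, 31, -29]
Then v^T (Av) = -1*26 + -4*31 + 5*-29
= -26 + -124 + -145 = -295

-295


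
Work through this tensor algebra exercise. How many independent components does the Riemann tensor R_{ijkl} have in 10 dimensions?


The Riemann tensor in d dimensions has d^2(d^2 - 1)/12 independent components.
d = 10, so d^2 = 100
d^2 - 1 = 99
d^2(d^2 - 1) = 100 * 99 = 9900
Divide by 12: 9900 / 12 = 825

825


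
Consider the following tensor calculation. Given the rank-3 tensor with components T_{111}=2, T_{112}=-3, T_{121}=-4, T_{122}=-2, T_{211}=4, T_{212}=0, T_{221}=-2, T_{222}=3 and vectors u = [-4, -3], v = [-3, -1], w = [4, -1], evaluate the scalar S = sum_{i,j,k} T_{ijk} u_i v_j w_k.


S = sum over i,j,k of T_{ijk} u_i v_j w_k. Expanding all 8 terms:
T_{111}*u_1*v_1*w_1 = 2*-4*-3*4 = 96  (running total: 96)
T_{112}*u_1*v_1*w_2 = -3*-4*-3*-1 = 36  (running total: 132)
T_{121}*u_1*v_2*w_1 = -4*-4*-1*4 = -64  (running total: 68)
T_{122}*u_1*v_2*w_2 = -2*-4*-1*-1 = 8  (running total: 76)
T_{211}*u_2*v_1*w_1 = 4*-3*-3*4 = 144  (running total: 220)
T_{212}*u_2*v_1*w_2 = 0*-3*-3*-1 = 0  (running total: 220)
T_{221}*u_2*v_2*w_1 = -2*-3*-1*4 = -24  (running total: 196)
T_{222}*u_2*v_2*w_2 = 3*-3*-1*-1 = -9  (running total: 187)
S = 187

187


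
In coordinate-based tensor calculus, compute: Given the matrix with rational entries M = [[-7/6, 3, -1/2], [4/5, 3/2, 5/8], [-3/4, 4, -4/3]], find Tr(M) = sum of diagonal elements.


The trace is the sum of diagonal entries.
Diagonal: M[1,1] = -7/6, M[2,2] = 3/2, M[3,3] = -4/3
Tr(M) = -7/6 + 3/2 + -4/3
Computing step by step:
After adding M[1,1]: -7/6
After adding M[2,2]: 1/3
After adding M[3,3]: -1
Tr(M) = -1

-1


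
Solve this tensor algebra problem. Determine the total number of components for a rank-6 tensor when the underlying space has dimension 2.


The number of components of a rank-r tensor in d dimensions is d^r.
Here d = 2 and r = 6.
2^6 = 64

64


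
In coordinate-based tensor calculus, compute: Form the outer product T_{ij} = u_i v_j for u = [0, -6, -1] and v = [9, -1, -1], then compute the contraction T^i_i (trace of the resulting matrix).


The outer product gives T_{ij} = u_i v_j.
The trace (contraction) is Tr(T) = sum_i T_{ii} = sum_i u_i v_i.
Diagonal entries:
T_{11} = u_1 * v_1 = 0 * 9 = 0
T_{22} = u_2 * v_2 = -6 * -1 = 6
T_{33} = u_3 * v_3 = -1 * -1 = 1
Tr(T) = 0 + 6 + 1 = 7

7


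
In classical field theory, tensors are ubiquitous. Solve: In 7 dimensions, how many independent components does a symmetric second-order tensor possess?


A symmetric rank-2 tensor in d dimensions has d(d+1)/2 independent components.
d = 7
d(d+1)/2 = 7 * 8 / 2 = 56 / 2 = 28

28


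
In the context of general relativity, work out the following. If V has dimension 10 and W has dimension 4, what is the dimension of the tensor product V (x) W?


The dimension of a tensor product is the product of dimensions.
dim(V) = 10, dim(W) = 4
dim(V (x) W) = 10 * 4 = 40

40


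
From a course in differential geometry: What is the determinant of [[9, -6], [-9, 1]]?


For a 2x2 matrix [[a, b], [c, d]], det = a*d - b*c.
a = 9, b = -6, c = -9, d = 1
a*d = 9 * 1 = 9
b*c = -6 * -9 = 54
det = 9 - 54 = -45

-45


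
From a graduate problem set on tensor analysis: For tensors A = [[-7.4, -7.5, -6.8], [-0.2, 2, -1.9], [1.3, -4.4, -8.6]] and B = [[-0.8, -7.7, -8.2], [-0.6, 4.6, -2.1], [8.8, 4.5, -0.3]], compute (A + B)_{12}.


Tensor addition is component-wise: (A + B)_{ij} = A_{ij} + B_{ij}.
A_{12} = -7.5
B_{12} = -7.7
(A + B)_{12} = -7.5 + -7.7 = -15.2

-15.2


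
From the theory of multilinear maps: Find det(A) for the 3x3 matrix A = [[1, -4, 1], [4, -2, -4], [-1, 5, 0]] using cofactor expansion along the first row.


Expanding along the first row, det(A) = a11*M_11 - a12*M_12 + a13*M_13, where M_1j is the (1,j) minor.
Minor M_11 = -2*0 - -4*5 = 20
Minor M_12 = 4*0 - -4*-1 = -4
Minor M_13 = 4*5 - -2*-1 = 18
det = 1*(20) - -4*(-4) + 1*(18)
    = 20 - 16 + 18
    = 22

22


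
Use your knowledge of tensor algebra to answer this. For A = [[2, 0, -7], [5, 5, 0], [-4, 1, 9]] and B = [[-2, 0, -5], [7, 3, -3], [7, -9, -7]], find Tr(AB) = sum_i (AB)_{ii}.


Tr(AB) = sum_i (AB)_{ii} where (AB)_{ii} = sum_k A_{ik} B_{ki}.
(AB)_{11} = 2*-2 + 0*7 + -7*7 = -53
(AB)_{22} = 5*0 + 5*3 + 0*-9 = 15
(AB)_{33} = -4*-5 + 1*-3 + 9*-7 = -46
Tr(AB) = -53 + 15 + -46 = -84

-84


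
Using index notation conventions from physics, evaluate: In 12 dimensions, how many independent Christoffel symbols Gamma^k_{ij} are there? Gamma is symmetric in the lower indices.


Christoffel symbols Gamma^k_{ij} are symmetric in i,j, so there are d * d(d+1)/2 independent symbols.
d = 12
d(d+1)/2 = 12 * 13 / 2 = 78
Total = 12 * 78 = 936

936


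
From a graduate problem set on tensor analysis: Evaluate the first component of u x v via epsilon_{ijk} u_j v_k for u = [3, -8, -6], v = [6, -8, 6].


(u x v)_1 = sum_{j,k} epsilon_{1jk} u_j v_k. Only permutations of (1,2,3) contribute; the two non-zero terms are:
eps_{123} u_2 v_3 = 1 * -8 * 6 = -48
eps_{132} u_3 v_2 = -1 * -6 * -8 = -48
(u x v)_1 = -96

-96


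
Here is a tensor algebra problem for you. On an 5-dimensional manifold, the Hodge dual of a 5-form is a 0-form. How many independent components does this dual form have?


The Hodge dual of a p-form on an n-dimensional manifold is an (n-p)-form.
n = 5, p = 5, so dual degree = 5 - 5 = 0
The number of components is C(n, n-p) = C(5, 0) = 1

1


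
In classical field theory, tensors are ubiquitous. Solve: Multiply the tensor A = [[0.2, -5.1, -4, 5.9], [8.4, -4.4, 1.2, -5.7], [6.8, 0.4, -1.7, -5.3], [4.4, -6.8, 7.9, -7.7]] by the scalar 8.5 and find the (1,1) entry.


Scalar multiplication: (cA)_{ij} = c * A_{ij}.
c = 8.5
A_{11} = 0.2
(cA)_{11} = 8.5 * 0.2 = 1.7

1.7


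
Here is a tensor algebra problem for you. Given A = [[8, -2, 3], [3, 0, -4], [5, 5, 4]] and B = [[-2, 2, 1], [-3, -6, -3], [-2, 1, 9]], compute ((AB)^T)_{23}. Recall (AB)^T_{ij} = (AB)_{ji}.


(AB)^T_{ij} = (AB)_{ji} = sum_k A_{jk} B_{ki}.
For i=2, j=3 we need (AB)_{32}:
A_{31} * B_{12} = 5 * 2 = 10
A_{32} * B_{22} = 5 * -6 = -30
A_{33} * B_{32} = 4 * 1 = 4
Sum = 10 + -30 + 4 = -16

-16


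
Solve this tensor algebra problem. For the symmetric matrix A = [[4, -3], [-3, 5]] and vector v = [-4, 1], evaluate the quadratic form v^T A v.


First compute Av:
(Av)_1 = 4*-4 + -3*1 = -19
(Av)_2 = -3*-4 + 5*1 = 17
Av = [-19, 17]
Then v^T (Av) = -4*-19 + 1*17
= 76 + 17 = 93

93


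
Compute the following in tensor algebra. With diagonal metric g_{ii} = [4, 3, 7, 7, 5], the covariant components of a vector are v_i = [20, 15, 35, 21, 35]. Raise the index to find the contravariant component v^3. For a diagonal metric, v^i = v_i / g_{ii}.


To raise an index with a diagonal metric: v^i = v_i / g_{ii}.
For index 3: v_3 = 35, g_{33} = 7
v^3 = 35 / 7 = 5

5


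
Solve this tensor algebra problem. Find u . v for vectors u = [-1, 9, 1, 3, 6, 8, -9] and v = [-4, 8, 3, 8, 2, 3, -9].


The inner product u . v = sum of u_i * v_i.
Term-by-term: -1 * -4, 9 * 8, 1 * 3, 3 * 8, 6 * 2, 8 * 3, -9 * -9
Products: 4, 72, 3, 24, 12, 24, 81
Sum = 4 + 72 + 3 + 24 + 12 + 24 + 81 = 220

220


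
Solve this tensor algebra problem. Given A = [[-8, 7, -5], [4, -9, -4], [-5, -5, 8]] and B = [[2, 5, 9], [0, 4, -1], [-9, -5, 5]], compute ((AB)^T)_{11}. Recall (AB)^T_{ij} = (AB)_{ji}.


(AB)^T_{ij} = (AB)_{ji} = sum_k A_{jk} B_{ki}.
For i=1, j=1 we need (AB)_{11}:
A_{11} * B_{11} = -8 * 2 = -16
A_{12} * B_{21} = 7 * 0 = 0
A_{13} * B_{31} = -5 * -9 = 45
Sum = -16 + 0 + 45 = 29

29


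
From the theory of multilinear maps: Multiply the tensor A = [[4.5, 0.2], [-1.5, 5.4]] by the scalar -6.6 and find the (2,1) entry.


Scalar multiplication: (cA)_{ij} = c * A_{ij}.
c = -6.6
A_{21} = -1.5
(cA)_{21} = -6.6 * -1.5 = 9.9

9.9


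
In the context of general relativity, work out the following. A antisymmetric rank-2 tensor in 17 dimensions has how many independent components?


A antisymmetric rank-2 tensor in d dimensions has d(d-1)/2 independent components.
d = 17
d(d-1)/2 = 17 * 16 / 2 = 272 / 2 = 136

136


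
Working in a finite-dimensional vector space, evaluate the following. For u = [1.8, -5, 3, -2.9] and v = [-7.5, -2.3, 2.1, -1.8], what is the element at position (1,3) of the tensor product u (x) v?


The outer product entry T_{ij} = u_i * v_j.
We need i=1, j=3.
u_1 = 1.8, v_3 = 2.1
T_{1,3} = 1.8 * 2.1 = 3.78

3.78


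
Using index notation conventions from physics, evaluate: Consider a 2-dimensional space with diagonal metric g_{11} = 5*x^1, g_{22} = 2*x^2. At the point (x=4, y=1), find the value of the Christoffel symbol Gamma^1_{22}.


For a diagonal metric, Gamma^k_{ij} = (1/2) g^{kk} (dg_{ik}/dx_j + dg_{jk}/dx_i - dg_{ij}/dx_k).
The metric is diagonal, so g_{ab} = 0 for a != b.
At the given point: g_{11} = 20, g_{22} = 32
g^{11} = 1/20
dg_{21}/dx_2 = 0 (off-diagonal)
dg_{21}/dx_2 = 0 (off-diagonal)
dg_{22}/dx_1 = dg_{22}/dx_1 = 16
Numerator = 0 + 0 - 16 = -16
Gamma^1_{22} = -16 / (2 * 20) = -2/5

-2/5


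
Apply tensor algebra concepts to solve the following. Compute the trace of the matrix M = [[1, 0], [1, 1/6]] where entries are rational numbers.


The trace is the sum of diagonal entries.
Diagonal: M[1,1] = 1, M[2,2] = 1/6
Tr(M) = 1 + 1/6
Computing step by step:
After adding M[1,1]: 1
After adding M[2,2]: 7/6
Tr(M) = 7/6

7/6


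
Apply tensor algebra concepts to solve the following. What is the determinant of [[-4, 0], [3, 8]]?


For a 2x2 matrix [[a, b], [c, d]], det = a*d - b*c.
a = -4, b = 0, c = 3, d = 8
a*d = -4 * 8 = -32
b*c = 0 * 3 = 0
det = -32 - 0 = -32

-32


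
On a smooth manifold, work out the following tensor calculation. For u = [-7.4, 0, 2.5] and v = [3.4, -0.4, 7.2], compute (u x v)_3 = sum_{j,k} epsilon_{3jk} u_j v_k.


(u x v)_3 = sum_{j,k} epsilon_{3jk} u_j v_k. Only permutations of (1,2,3) contribute; the two non-zero terms are:
eps_{312} u_1 v_2 = 1 * -7.4 * -0.4 = 2.96
eps_{321} u_2 v_1 = -1 * 0 * 3.4 = 0
(u x v)_3 = 2.96

2.96


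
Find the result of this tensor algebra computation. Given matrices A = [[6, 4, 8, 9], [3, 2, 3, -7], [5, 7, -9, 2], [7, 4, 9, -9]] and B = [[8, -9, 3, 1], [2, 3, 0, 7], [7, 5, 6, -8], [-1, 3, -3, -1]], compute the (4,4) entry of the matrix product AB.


(AB)_{ij} = sum_k A_{ik} B_{kj}.
For i=4, j=4:
A_{41} * B_{14} = 7 * 1 = 7
A_{42} * B_{24} = 4 * 7 = 28
A_{43} * B_{34} = 9 * -8 = -72
A_{44} * B_{44} = -9 * -1 = 9
Sum = 7 + 28 + -72 + 9 = -28

-28


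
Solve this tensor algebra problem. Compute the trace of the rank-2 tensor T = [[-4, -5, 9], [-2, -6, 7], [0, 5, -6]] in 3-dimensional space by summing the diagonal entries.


The contraction (trace) of a rank-2 tensor is the sum of its diagonal elements.
Diagonal entries: A[1,1] = -4, A[2,2] = -6, A[3,3] = -6
Tr(A) = -4 + -6 + -6 = -16

-16


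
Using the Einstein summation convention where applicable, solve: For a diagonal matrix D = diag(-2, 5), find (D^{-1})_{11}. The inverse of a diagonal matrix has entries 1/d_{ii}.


For a diagonal matrix, the inverse has entries (D^{-1})_{ii} = 1/d_{ii}.
The diagonal entries are: d_{11} = -2, d_{22} = 5
We need (D^{-1})_{11} = 1/d_{11} = 1/-2 = -1/2

-1/2


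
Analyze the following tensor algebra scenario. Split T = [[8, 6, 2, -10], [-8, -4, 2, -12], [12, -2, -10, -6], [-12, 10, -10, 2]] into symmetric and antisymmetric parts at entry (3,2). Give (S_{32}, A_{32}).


T_{32} = -2
T_{23} = 2
S_{32} = (-2 + 2)/2 = 0/2 = 0
A_{32} = (-2 - 2)/2 = -4/2 = -2
Check: S + A = 0 + -2 = -2 = T_{32}.

(0, -2)


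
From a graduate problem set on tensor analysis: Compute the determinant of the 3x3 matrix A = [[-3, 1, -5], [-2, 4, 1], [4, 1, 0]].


Expanding along the first row, det(A) = a11*M_11 - a12*M_12 + a13*M_13, where M_1j is the (1,j) minor.
Minor M_11 = 4*0 - 1*1 = -1
Minor M_12 = -2*0 - 1*4 = -4
Minor M_13 = -2*1 - 4*4 = -18
det = -3*(-1) - 1*(-4) + -5*(-18)
    = 3 - -4 + 90
    = 97

97


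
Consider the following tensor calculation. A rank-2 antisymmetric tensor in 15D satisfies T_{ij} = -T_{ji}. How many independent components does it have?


An antisymmetric rank-2 tensor satisfies A_{ij} = -A_{ji}, so diagonal entries are zero.
The independent components are the upper-triangular entries: C(n, 2) = n(n-1)/2.
n = 15
C(15, 2) = 15 * 14 / 2 = 210 / 2 = 105

105


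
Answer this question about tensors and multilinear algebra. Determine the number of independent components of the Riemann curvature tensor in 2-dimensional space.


The Riemann tensor in d dimensions has d^2(d^2 - 1)/12 independent components.
d = 2, so d^2 = 4
d^2 - 1 = 3
d^2(d^2 - 1) = 4 * 3 = 12
Divide by 12: 12 / 12 = 1

1


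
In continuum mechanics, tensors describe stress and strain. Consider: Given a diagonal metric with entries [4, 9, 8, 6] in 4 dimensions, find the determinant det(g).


For a diagonal metric, the determinant is the product of diagonal entries.
Diagonal entries: 4, 9, 8, 6
det(g) = 4 * 9 * 8 * 6 = 1728

1728


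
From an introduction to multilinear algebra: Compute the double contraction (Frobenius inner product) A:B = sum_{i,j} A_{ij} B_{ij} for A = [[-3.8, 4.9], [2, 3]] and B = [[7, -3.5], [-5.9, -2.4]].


A:B = sum over all i,j of A_{ij} * B_{ij}.
Row 1: -3.8*7=-26.6, 4.9*-3.5=-17.15 => row sum = -43.75
Row 2: 2*-5.9=-11.8, 3*-2.4=-7.2 => row sum = -19
Total = -43.75 + -19 = -62.75

-62.75


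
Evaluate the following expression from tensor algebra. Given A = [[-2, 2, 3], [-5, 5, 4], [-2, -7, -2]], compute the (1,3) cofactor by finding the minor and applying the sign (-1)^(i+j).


To find cofactor C_{13}, delete row 1 and column 3.
The resulting 2x2 submatrix is: [[-5, 5], [-2, -7]]
Minor M_{13} = -5*-7 - 5*-2
  = 35 - -10 = 45
Sign = (-1)^(1+3) = (-1)^4 = 1
Cofactor C_{13} = 1 * 45 = 45

45


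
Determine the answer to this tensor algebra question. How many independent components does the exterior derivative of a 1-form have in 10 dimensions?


The exterior derivative of a p-form is a (p+1)-form.
Its number of independent components is C(n, p+1).
n = 10, p+1 = 2
C(10, 2) = 45

45


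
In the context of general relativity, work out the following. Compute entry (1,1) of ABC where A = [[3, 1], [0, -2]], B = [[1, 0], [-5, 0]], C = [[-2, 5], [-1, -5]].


(ABC)_{11} = sum_m (AB)_{1m} C_{m1}. First compute row 1 of AB.
(AB)_{11} = 3*1 + 1*-5 = -2
(AB)_{12} = 3*0 + 1*0 = 0
Now contract with column 1 of C:
(AB)_{11} * C_{11} = -2 * -2 = 4
(AB)_{12} * C_{21} = 0 * -1 = 0
(ABC)_{11} = 4 + 0 = 4

4


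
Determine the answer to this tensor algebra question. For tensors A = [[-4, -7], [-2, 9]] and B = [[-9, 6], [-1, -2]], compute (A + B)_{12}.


Tensor addition is component-wise: (A + B)_{ij} = A_{ij} + B_{ij}.
A_{12} = -7
B_{12} = 6
(A + B)_{12} = -7 + 6 = -1

-1


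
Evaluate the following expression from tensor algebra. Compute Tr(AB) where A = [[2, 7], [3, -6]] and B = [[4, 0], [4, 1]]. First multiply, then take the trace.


Tr(AB) = sum_i (AB)_{ii} where (AB)_{ii} = sum_k A_{ik} B_{ki}.
(AB)_{11} = 2*4 + 7*4 = 36
(AB)_{22} = 3*0 + -6*1 = -6
Tr(AB) = 36 + -6 = 30

30


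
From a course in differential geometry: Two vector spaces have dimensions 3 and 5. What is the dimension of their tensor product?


The dimension of a tensor product is the product of dimensions.
dim(V) = 3, dim(W) = 5
dim(V (x) W) = 3 * 5 = 15

15


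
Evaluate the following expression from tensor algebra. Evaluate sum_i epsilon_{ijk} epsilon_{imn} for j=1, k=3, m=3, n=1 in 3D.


Using the identity: epsilon_{ijk} epsilon_{imn} = delta_{jm} delta_{kn} - delta_{jn} delta_{km}.
delta_{13} = 0
delta_{31} = 0
delta_{11} = 1
delta_{33} = 1
Result = 0 * 0 - 1 * 1 = 0 - 1 = -1

-1


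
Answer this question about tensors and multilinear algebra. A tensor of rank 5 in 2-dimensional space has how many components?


The number of components of a rank-r tensor in d dimensions is d^r.
Here d = 2 and r = 5.
2^5 = 32

32


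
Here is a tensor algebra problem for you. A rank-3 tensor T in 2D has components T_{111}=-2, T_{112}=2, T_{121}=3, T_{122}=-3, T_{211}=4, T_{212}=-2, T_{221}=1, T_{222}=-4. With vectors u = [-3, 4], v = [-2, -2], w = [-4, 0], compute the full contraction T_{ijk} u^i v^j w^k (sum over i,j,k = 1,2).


S = sum over i,j,k of T_{ijk} u_i v_j w_k. Expanding all 8 terms:
T_{111}*u_1*v_1*w_1 = -2*-3*-2*-4 = 48  (running total: 48)
T_{112}*u_1*v_1*w_2 = 2*-3*-2*0 = 0  (running total: 48)
T_{121}*u_1*v_2*w_1 = 3*-3*-2*-4 = -72  (running total: -24)
T_{122}*u_1*v_2*w_2 = -3*-3*-2*0 = 0  (running total: -24)
T_{211}*u_2*v_1*w_1 = 4*4*-2*-4 = 128  (running total: 104)
T_{212}*u_2*v_1*w_2 = -2*4*-2*0 = 0  (running total: 104)
T_{221}*u_2*v_2*w_1 = 1*4*-2*-4 = 32  (running total: 136)
T_{222}*u_2*v_2*w_2 = -4*4*-2*0 = 0  (running total: 136)
S = 136

136


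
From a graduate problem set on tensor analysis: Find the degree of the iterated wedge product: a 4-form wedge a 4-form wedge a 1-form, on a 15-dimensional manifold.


The degree of a wedge product is the sum of the degrees of the individual forms.
Degrees: 4, 4, 1
Total degree = 4 + 4 + 1 = 9

9


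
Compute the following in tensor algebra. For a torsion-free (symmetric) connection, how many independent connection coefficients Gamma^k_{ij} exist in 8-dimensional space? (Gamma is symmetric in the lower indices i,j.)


Christoffel symbols Gamma^k_{ij} are symmetric in i,j, so there are d * d(d+1)/2 independent symbols.
d = 8
d(d+1)/2 = 8 * 9 / 2 = 36
Total = 8 * 36 = 288

288


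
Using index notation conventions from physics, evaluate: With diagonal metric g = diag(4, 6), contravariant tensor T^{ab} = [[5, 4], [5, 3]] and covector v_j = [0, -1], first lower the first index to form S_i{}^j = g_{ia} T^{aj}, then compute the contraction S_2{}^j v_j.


Step 1: lower the first index. For a diagonal metric, g_{ia} T^{aj} = g_{ii} T^{ij} (no sum on i).
g_{22} = 6
S_2{}^1 = 6 * T^{21} = 6 * 5 = 30
S_2{}^2 = 6 * T^{22} = 6 * 3 = 18
Step 2: contract S_2{}^j with v_j.
S_2{}^1 * v_1 = 30 * 0 = 0
S_2{}^2 * v_2 = 18 * -1 = -18
Result = 0 + -18 = -18

-18


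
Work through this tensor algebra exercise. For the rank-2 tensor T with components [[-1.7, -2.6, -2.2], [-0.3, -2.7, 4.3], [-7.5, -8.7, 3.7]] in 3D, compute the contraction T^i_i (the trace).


The contraction (trace) of a rank-2 tensor is the sum of its diagonal elements.
Diagonal entries: A[1,1] = -1.7, A[2,2] = -2.7, A[3,3] = 3.7
Tr(A) = -1.7 + -2.7 + 3.7 = -0.7

-0.7


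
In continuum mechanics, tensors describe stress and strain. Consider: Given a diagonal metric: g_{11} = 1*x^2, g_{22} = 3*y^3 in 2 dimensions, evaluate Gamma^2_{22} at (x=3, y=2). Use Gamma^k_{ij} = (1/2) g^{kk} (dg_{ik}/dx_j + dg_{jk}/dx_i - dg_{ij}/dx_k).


For a diagonal metric, Gamma^k_{ij} = (1/2) g^{kk} (dg_{ik}/dx_j + dg_{jk}/dx_i - dg_{ij}/dx_k).
The metric is diagonal, so g_{ab} = 0 for a != b.
At the given point: g_{11} = 9, g_{22} = 24
g^{22} = 1/24
dg_{22}/dx_2 = dg_{22}/dx_2 = 36
dg_{22}/dx_2 = dg_{22}/dx_2 = 36
dg_{22}/dx_2 = dg_{22}/dx_2 = 36
Numerator = 36 + 36 - 36 = 36
Gamma^2_{22} = 36 / (2 * 24) = 3/4

3/4


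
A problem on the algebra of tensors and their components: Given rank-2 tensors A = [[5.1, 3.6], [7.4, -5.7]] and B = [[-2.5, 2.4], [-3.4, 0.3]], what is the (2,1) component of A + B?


Tensor addition is component-wise: (A + B)_{ij} = A_{ij} + B_{ij}.
A_{21} = 7.4
B_{21} = -3.4
(A + B)_{21} = 7.4 + -3.4 = 4

4


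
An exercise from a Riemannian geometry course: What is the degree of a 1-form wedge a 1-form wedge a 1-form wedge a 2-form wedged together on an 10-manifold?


The degree of a wedge product is the sum of the degrees of the individual forms.
Degrees: 1, 1, 1, 2
Total degree = 1 + 1 + 1 + 2 = 5

5


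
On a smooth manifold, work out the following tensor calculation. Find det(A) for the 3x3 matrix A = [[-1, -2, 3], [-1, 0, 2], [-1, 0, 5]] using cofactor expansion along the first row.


Expanding along the first row, det(A) = a11*M_11 - a12*M_12 + a13*M_13, where M_1j is the (1,j) minor.
Minor M_11 = 0*5 - 2*0 = 0
Minor M_12 = -1*5 - 2*-1 = -3
Minor M_13 = -1*0 - 0*-1 = 0
det = -1*(0) - -2*(-3) + 3*(0)
    = 0 - 6 + 0
    = -6

-6


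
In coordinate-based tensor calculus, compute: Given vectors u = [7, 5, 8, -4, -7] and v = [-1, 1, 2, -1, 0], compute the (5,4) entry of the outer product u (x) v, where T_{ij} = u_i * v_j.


The outer product entry T_{ij} = u_i * v_j.
We need i=5, j=4.
u_5 = -7, v_4 = -1
T_{5,4} = -7 * -1 = 7

7


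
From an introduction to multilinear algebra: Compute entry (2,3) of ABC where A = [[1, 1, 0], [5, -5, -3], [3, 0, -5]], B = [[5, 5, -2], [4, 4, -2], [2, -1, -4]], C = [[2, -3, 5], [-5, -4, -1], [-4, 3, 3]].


(ABC)_{23} = sum_m (AB)_{2m} C_{m3}. First compute row 2 of AB.
(AB)_{21} = 5*5 + -5*4 + -3*2 = -1
(AB)_{22} = 5*5 + -5*4 + -3*-1 = 8
(AB)_{23} = 5*-2 + -5*-2 + -3*-4 = 12
Now contract with column 3 of C:
(AB)_{21} * C_{13} = -1 * 5 = -5
(AB)_{22} * C_{23} = 8 * -1 = -8
(AB)_{23} * C_{33} = 12 * 3 = 36
(ABC)_{23} = -5 + -8 + 36 = 23

23


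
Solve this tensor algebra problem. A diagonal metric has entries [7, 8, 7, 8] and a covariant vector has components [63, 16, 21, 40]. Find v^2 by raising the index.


To raise an index with a diagonal metric: v^i = v_i / g_{ii}.
For index 2: v_2 = 16, g_{22} = 8
v^2 = 16 / 8 = 2

2


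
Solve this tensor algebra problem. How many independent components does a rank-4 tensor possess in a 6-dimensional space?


The number of components of a rank-r tensor in d dimensions is d^r.
Here d = 6 and r = 4.
6^4 = 1296

1296


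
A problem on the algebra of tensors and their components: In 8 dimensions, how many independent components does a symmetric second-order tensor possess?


A symmetric rank-2 tensor in d dimensions has d(d+1)/2 independent components.
d = 8
d(d+1)/2 = 8 * 9 / 2 = 72 / 2 = 36

36


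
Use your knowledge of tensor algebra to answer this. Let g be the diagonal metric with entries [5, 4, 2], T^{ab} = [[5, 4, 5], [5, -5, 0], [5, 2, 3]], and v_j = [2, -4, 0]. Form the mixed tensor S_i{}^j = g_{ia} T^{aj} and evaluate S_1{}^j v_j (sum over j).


Step 1: lower the first index. For a diagonal metric, g_{ia} T^{aj} = g_{ii} T^{ij} (no sum on i).
g_{11} = 5
S_1{}^1 = 5 * T^{11} = 5 * 5 = 25
S_1{}^2 = 5 * T^{12} = 5 * 4 = 20
S_1{}^3 = 5 * T^{13} = 5 * 5 = 25
Step 2: contract S_1{}^j with v_j.
S_1{}^1 * v_1 = 25 * 2 = 50
S_1{}^2 * v_2 = 20 * -4 = -80
S_1{}^3 * v_3 = 25 * 0 = 0
Result = 50 + -80 + 0 = -30

-30


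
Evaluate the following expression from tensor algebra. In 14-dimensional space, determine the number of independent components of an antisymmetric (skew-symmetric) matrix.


An antisymmetric rank-2 tensor satisfies A_{ij} = -A_{ji}, so diagonal entries are zero.
The independent components are the upper-triangular entries: C(n, 2) = n(n-1)/2.
n = 14
C(14, 2) = 14 * 13 / 2 = 182 / 2 = 91

91


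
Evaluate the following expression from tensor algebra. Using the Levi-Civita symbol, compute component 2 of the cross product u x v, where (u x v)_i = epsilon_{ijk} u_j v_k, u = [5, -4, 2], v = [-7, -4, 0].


(u x v)_2 = sum_{j,k} epsilon_{2jk} u_j v_k. Only permutations of (1,2,3) contribute; the two non-zero terms are:
eps_{213} u_1 v_3 = -1 * 5 * 0 = 0
eps_{231} u_3 v_1 = 1 * 2 * -7 = -14
(u x v)_2 = -14

-14


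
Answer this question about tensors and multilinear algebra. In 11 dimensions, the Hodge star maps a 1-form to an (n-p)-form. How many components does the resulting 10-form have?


The Hodge dual of a p-form on an n-dimensional manifold is an (n-p)-form.
n = 11, p = 1, so dual degree = 11 - 1 = 10
The number of components is C(n, n-p) = C(11, 10) = 11

11


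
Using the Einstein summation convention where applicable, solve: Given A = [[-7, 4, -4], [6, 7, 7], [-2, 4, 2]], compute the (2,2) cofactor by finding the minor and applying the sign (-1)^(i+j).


To find cofactor C_{22}, delete row 2 and column 2.
The resulting 2x2 submatrix is: [[-7, -4], [-2, 2]]
Minor M_{22} = -7*2 - -4*-2
  = -14 - 8 = -22
Sign = (-1)^(2+2) = (-1)^4 = 1
Cofactor C_{22} = 1 * -22 = -22

-22


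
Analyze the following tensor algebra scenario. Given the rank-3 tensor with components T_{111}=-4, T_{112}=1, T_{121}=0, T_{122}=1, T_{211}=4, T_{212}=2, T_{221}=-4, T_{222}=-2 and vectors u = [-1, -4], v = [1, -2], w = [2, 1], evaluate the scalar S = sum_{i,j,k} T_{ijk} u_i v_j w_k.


S = sum over i,j,k of T_{ijk} u_i v_j w_k. Expanding all 8 terms:
T_{111}*u_1*v_1*w_1 = -4*-1*1*2 = 8  (running total: 8)
T_{112}*u_1*v_1*w_2 = 1*-1*1*1 = -1  (running total: 7)
T_{121}*u_1*v_2*w_1 = 0*-1*-2*2 = 0  (running total: 7)
T_{122}*u_1*v_2*w_2 = 1*-1*-2*1 = 2  (running total: 9)
T_{211}*u_2*v_1*w_1 = 4*-4*1*2 = -32  (running total: -23)
T_{212}*u_2*v_1*w_2 = 2*-4*1*1 = -8  (running total: -31)
T_{221}*u_2*v_2*w_1 = -4*-4*-2*2 = -64  (running total: -95)
T_{222}*u_2*v_2*w_2 = -2*-4*-2*1 = -16  (running total: -111)
S = -111

-111


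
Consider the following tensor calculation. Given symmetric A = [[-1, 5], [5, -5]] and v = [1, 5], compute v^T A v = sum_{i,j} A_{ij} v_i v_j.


First compute Av:
(Av)_1 = -1*1 + 5*5 = 24
(Av)_2 = 5*1 + -5*5 = -20
Av = [24, -20]
Then v^T (Av) = 1*24 + 5*-20
= 24 + -100 = -76

-76


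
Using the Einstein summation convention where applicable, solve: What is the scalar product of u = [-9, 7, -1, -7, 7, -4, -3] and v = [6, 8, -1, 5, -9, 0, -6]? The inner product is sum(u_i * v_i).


The inner product u . v = sum of u_i * v_i.
Term-by-term: -9 * 6, 7 * 8, -1 * -1, -7 * 5, 7 * -9, -4 * 0, -3 * -6
Products: -54, 56, 1, -35, -63, 0, 18
Sum = -54 + 56 + 1 + -35 + -63 + 0 + 18 = -77

-77


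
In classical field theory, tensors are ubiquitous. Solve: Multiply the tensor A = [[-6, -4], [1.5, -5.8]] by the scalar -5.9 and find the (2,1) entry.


Scalar multiplication: (cA)_{ij} = c * A_{ij}.
c = -5.9
A_{21} = 1.5
(cA)_{21} = -5.9 * 1.5 = -8.85

-8.85


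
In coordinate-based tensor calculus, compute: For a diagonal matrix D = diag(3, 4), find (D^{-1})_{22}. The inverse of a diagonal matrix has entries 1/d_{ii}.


For a diagonal matrix, the inverse has entries (D^{-1})_{ii} = 1/d_{ii}.
The diagonal entries are: d_{11} = 3, d_{22} = 4
We need (D^{-1})_{22} = 1/d_{22} = 1/4 = 1/4

1/4


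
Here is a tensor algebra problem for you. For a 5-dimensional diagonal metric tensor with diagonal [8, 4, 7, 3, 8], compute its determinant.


For a diagonal metric, the determinant is the product of diagonal entries.
Diagonal entries: 8, 4, 7, 3, 8
det(g) = 8 * 4 * 7 * 3 * 8 = 5376

5376


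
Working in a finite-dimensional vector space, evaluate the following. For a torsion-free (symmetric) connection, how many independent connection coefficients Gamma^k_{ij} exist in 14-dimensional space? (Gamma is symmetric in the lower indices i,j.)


Christoffel symbols Gamma^k_{ij} are symmetric in i,j, so there are d * d(d+1)/2 independent symbols.
d = 14
d(d+1)/2 = 14 * 15 / 2 = 105
Total = 14 * 105 = 1470

1470


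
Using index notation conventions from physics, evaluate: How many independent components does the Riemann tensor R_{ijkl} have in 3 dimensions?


The Riemann tensor in d dimensions has d^2(d^2 - 1)/12 independent components.
d = 3, so d^2 = 9
d^2 - 1 = 8
d^2(d^2 - 1) = 9 * 8 = 72
Divide by 12: 72 / 12 = 6

6


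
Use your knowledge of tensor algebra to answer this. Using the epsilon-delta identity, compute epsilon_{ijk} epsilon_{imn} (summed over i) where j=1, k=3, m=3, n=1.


Using the identity: epsilon_{ijk} epsilon_{imn} = delta_{jm} delta_{kn} - delta_{jn} delta_{km}.
delta_{13} = 0
delta_{31} = 0
delta_{11} = 1
delta_{33} = 1
Result = 0 * 0 - 1 * 1 = 0 - 1 = -1

-1


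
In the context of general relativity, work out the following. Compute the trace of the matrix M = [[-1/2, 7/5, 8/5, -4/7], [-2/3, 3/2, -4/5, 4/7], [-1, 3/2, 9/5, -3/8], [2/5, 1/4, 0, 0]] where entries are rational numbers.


The trace is the sum of diagonal entries.
Diagonal: M[1,1] = -1/2, M[2,2] = 3/2, M[3,3] = 9/5, M[4,4] = 0
Tr(M) = -1/2 + 3/2 + 9/5 + 0
Computing step by step:
After adding M[1,1]: -1/2
After adding M[2,2]: 1
After adding M[3,3]: 14/5
After adding M[4,4]: 14/5
Tr(M) = 14/5

14/5


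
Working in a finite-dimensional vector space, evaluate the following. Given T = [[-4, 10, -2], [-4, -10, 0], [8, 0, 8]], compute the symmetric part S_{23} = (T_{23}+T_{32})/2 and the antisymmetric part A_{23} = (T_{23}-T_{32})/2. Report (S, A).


T_{23} = 0
T_{32} = 0
S_{23} = (0 + 0)/2 = 0/2 = 0
A_{23} = (0 - 0)/2 = 0/2 = 0
Check: S + A = 0 + 0 = 0 = T_{23}.

(0, 0)


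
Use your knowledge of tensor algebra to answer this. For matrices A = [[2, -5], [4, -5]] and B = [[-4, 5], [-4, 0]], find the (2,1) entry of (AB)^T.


(AB)^T_{ij} = (AB)_{ji} = sum_k A_{jk} B_{ki}.
For i=2, j=1 we need (AB)_{12}:
A_{11} * B_{12} = 2 * 5 = 10
A_{12} * B_{22} = -5 * 0 = 0
Sum = 10 + 0 = 10

10


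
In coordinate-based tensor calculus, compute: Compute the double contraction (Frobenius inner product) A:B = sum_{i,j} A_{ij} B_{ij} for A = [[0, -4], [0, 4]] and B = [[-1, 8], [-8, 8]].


A:B = sum over all i,j of A_{ij} * B_{ij}.
Row 1: 0*-1=0, -4*8=-32 => row sum = -32
Row 2: 0*-8=0, 4*8=32 => row sum = 32
Total = -32 + 32 = 0

0


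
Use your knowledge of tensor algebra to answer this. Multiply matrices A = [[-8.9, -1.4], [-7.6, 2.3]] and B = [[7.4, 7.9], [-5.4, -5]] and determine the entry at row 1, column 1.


(AB)_{ij} = sum_k A_{ik} B_{kj}.
For i=1, j=1:
A_{11} * B_{11} = -8.9 * 7.4 = -65.86
A_{12} * B_{21} = -1.4 * -5.4 = 7.56
Sum = -65.86 + 7.56 = -58.3

-58.3


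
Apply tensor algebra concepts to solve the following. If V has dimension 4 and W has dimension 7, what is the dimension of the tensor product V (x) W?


The dimension of a tensor product is the product of dimensions.
dim(V) = 4, dim(W) = 7
dim(V (x) W) = 4 * 7 = 28

28


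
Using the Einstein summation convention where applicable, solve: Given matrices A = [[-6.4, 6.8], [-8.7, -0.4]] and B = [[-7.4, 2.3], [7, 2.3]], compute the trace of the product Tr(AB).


Tr(AB) = sum_i (AB)_{ii} where (AB)_{ii} = sum_k A_{ik} B_{ki}.
(AB)_{11} = -6.4*-7.4 + 6.8*7 = 94.96
(AB)_{22} = -8.7*2.3 + -0.4*2.3 = -20.93
Tr(AB) = 94.96 + -20.93 = 74.03

74.03


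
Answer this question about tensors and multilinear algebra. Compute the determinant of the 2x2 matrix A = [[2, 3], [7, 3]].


For a 2x2 matrix [[a, b], [c, d]], det = a*d - b*c.
a = 2, b = 3, c = 7, d = 3
a*d = 2 * 3 = 6
b*c = 3 * 7 = 21
det = 6 - 21 = -15

-15


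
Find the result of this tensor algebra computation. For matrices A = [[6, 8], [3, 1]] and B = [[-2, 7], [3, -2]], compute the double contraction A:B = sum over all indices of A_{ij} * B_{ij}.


A:B = sum over all i,j of A_{ij} * B_{ij}.
Row 1: 6*-2=-12, 8*7=56 => row sum = 44
Row 2: 3*3=9, 1*-2=-2 => row sum = 7
Total = 44 + 7 = 51

51


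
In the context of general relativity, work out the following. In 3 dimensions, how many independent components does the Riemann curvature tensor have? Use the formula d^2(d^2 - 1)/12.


The Riemann tensor in d dimensions has d^2(d^2 - 1)/12 independent components.
d = 3, so d^2 = 9
d^2 - 1 = 8
d^2(d^2 - 1) = 9 * 8 = 72
Divide by 12: 72 / 12 = 6

6


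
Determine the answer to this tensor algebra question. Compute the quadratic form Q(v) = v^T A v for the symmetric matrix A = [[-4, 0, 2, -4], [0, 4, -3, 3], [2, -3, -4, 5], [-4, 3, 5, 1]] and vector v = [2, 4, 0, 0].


First compute Av:
(Av)_1 = -4*2 + 0*4 + 2*0 + -4*0 = -8
(Av)_2 = 0*2 + 4*4 + -3*0 + 3*0 = 16
(Av)_3 = 2*2 + -3*4 + -4*0 + 5*0 = -8
(Av)_4 = -4*2 + 3*4 + 5*0 + 1*0 = 4
Av = [-8, 16, -8, 4]
Then v^T (Av) = 2*-8 + 4*16 + 0*-8 + 0*4
= -16 + 64 + 0 + 0 = 48

48


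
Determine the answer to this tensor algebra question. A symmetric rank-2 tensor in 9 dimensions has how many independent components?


A symmetric rank-2 tensor in d dimensions has d(d+1)/2 independent components.
d = 9
d(d+1)/2 = 9 * 10 / 2 = 90 / 2 = 45

45


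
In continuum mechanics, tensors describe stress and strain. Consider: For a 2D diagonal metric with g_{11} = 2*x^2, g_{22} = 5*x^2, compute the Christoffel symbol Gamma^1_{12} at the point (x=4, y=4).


For a diagonal metric, Gamma^k_{ij} = (1/2) g^{kk} (dg_{ik}/dx_j + dg_{jk}/dx_i - dg_{ij}/dx_k).
The metric is diagonal, so g_{ab} = 0 for a != b.
At the given point: g_{11} = 32, g_{22} = 80
g^{11} = 1/32
dg_{11}/dx_2 = dg_{11}/dx_2 = 0
dg_{21}/dx_1 = 0 (off-diagonal)
dg_{12}/dx_1 = 0 (off-diagonal)
Numerator = 0 + 0 - 0 = 0
Gamma^1_{12} = 0 / (2 * 32) = 0

0


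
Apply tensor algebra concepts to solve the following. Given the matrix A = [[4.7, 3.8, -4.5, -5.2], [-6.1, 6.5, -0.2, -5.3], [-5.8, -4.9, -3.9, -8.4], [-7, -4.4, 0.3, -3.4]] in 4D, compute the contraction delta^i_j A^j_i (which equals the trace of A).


The contraction (trace) of a rank-2 tensor is the sum of its diagonal elements.
Diagonal entries: A[1,1] = 4.7, A[2,2] = 6.5, A[3,3] = -3.9, A[4,4] = -3.4
Tr(A) = 4.7 + 6.5 + -3.9 + -3.4 = 3.9

3.9


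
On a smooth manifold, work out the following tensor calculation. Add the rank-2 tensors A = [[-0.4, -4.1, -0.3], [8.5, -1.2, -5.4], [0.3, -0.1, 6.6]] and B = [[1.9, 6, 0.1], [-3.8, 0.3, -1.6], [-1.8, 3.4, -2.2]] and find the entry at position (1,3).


Tensor addition is component-wise: (A + B)_{ij} = A_{ij} + B_{ij}.
A_{13} = -0.3
B_{13} = 0.1
(A + B)_{13} = -0.3 + 0.1 = -0.2

-0.2


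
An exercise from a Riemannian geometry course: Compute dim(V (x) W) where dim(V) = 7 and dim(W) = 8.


The dimension of a tensor product is the product of dimensions.
dim(V) = 7, dim(W) = 8
dim(V (x) W) = 7 * 8 = 56

56


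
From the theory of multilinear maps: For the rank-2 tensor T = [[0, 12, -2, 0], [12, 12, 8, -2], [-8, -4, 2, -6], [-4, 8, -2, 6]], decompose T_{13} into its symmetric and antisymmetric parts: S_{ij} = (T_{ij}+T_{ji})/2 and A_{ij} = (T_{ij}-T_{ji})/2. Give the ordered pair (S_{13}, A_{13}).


T_{13} = -2
T_{31} = -8
S_{13} = (-2 + -8)/2 = -10/2 = -5
A_{13} = (-2 - -8)/2 = 6/2 = 3
Check: S + A = -5 + 3 = -2 = T_{13}.

(-5, 3)


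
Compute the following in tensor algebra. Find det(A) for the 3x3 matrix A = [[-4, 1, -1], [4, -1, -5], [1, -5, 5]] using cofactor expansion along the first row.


Expanding along the first row, det(A) = a11*M_11 - a12*M_12 + a13*M_13, where M_1j is the (1,j) minor.
Minor M_11 = -1*5 - -5*-5 = -30
Minor M_12 = 4*5 - -5*1 = 25
Minor M_13 = 4*-5 - -1*1 = -19
det = -4*(-30) - 1*(25) + -1*(-19)
    = 120 - 25 + 19
    = 114

114


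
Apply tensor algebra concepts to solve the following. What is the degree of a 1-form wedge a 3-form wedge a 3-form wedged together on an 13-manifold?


The degree of a wedge product is the sum of the degrees of the individual forms.
Degrees: 1, 3, 3
Total degree = 1 + 3 + 3 = 7

7


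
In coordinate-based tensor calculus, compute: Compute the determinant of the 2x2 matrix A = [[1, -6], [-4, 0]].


For a 2x2 matrix [[a, b], [c, d]], det = a*d - b*c.
a = 1, b = -6, c = -4, d = 0
a*d = 1 * 0 = 0
b*c = -6 * -4 = 24
det = 0 - 24 = -24

-24


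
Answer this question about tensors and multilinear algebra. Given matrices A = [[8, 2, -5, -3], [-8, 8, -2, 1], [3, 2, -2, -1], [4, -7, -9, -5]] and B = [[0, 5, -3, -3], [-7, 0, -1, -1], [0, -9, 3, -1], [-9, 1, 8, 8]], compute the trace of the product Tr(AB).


Tr(AB) = sum_i (AB)_{ii} where (AB)_{ii} = sum_k A_{ik} B_{ki}.
(AB)_{11} = 8*0 + 2*-7 + -5*0 + -3*-9 = 13
(AB)_{22} = -8*5 + 8*0 + -2*-9 + 1*1 = -21
(AB)_{33} = 3*-3 + 2*-1 + -2*3 + -1*8 = -25
(AB)_{44} = 4*-3 + -7*-1 + -9*-1 + -5*8 = -36
Tr(AB) = 13 + -21 + -25 + -36 = -69

-69


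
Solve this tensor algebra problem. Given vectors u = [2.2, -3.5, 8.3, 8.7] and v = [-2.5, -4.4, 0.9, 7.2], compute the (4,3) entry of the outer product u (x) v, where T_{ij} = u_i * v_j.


The outer product entry T_{ij} = u_i * v_j.
We need i=4, j=3.
u_4 = 8.7, v_3 = 0.9
T_{4,3} = 8.7 * 0.9 = 7.83

7.83


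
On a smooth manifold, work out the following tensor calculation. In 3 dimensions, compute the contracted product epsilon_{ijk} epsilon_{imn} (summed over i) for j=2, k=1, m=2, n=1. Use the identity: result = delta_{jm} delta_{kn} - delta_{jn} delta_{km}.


Using the identity: epsilon_{ijk} epsilon_{imn} = delta_{jm} delta_{kn} - delta_{jn} delta_{km}.
delta_{22} = 1
delta_{11} = 1
delta_{21} = 0
delta_{12} = 0
Result = 1 * 1 - 0 * 0 = 1 - 0 = 1

1


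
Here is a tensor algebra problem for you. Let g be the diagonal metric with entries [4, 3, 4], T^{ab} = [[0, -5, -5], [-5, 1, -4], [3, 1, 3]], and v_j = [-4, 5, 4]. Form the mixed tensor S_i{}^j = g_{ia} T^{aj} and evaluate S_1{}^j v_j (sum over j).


Step 1: lower the first index. For a diagonal metric, g_{ia} T^{aj} = g_{ii} T^{ij} (no sum on i).
g_{11} = 4
S_1{}^1 = 4 * T^{11} = 4 * 0 = 0
S_1{}^2 = 4 * T^{12} = 4 * -5 = -20
S_1{}^3 = 4 * T^{13} = 4 * -5 = -20
Step 2: contract S_1{}^j with v_j.
S_1{}^1 * v_1 = 0 * -4 = 0
S_1{}^2 * v_2 = -20 * 5 = -100
S_1{}^3 * v_3 = -20 * 4 = -80
Result = 0 + -100 + -80 = -180

-180


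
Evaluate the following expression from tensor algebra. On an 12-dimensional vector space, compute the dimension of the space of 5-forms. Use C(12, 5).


The dimension of the space of p-forms on an n-dimensional space is C(n, p).
n = 12, p = 5
C(12, 5) = 12! / (5! * 7!) = 792

792


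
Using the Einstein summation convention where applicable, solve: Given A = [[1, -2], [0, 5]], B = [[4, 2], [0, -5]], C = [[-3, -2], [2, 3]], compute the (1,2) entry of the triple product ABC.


(ABC)_{12} = sum_m (AB)_{1m} C_{m2}. First compute row 1 of AB.
(AB)_{11} = 1*4 + -2*0 = 4
(AB)_{12} = 1*2 + -2*-5 = 12
Now contract with column 2 of C:
(AB)_{11} * C_{12} = 4 * -2 = -8
(AB)_{12} * C_{22} = 12 * 3 = 36
(ABC)_{12} = -8 + 36 = 28

28


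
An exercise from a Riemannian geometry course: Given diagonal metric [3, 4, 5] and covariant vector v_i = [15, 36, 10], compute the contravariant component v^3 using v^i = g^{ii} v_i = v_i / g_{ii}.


To raise an index with a diagonal metric: v^i = v_i / g_{ii}.
For index 3: v_3 = 10, g_{33} = 5
v^3 = 10 / 5 = 2

2


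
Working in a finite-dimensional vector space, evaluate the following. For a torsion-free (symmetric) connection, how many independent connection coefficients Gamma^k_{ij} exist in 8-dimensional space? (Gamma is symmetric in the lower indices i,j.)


Christoffel symbols Gamma^k_{ij} are symmetric in i,j, so there are d * d(d+1)/2 independent symbols.
d = 8
d(d+1)/2 = 8 * 9 / 2 = 36
Total = 8 * 36 = 288

288
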